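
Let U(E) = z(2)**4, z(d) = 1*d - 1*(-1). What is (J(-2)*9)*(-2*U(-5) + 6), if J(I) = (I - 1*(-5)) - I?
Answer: -7020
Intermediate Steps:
z(d) = 1 + d (z(d) = d + 1 = 1 + d)
U(E) = 81 (U(E) = (1 + 2)**4 = 3**4 = 81)
J(I) = 5 (J(I) = (I + 5) - I = (5 + I) - I = 5)
(J(-2)*9)*(-2*U(-5) + 6) = (5*9)*(-2*81 + 6) = 45*(-162 + 6) = 45*(-156) = -7020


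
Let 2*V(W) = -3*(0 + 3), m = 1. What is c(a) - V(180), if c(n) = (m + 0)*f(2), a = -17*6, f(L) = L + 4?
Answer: 21/2 ≈ 10.500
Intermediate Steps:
f(L) = 4 + L
a = -102
V(W) = -9/2 (V(W) = (-3*(0 + 3))/2 = (-3*3)/2 = (1/2)*(-9) = -9/2)
c(n) = 6 (c(n) = (1 + 0)*(4 + 2) = 1*6 = 6)
c(a) - V(180) = 6 - 1*(-9/2) = 6 + 9/2 = 21/2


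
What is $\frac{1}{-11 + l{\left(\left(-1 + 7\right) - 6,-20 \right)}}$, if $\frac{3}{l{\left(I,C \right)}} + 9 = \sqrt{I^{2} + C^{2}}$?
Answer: $- \frac{11}{118} \approx -0.09322$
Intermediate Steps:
$l{\left(I,C \right)} = \frac{3}{-9 + \sqrt{C^{2} + I^{2}}}$ ($l{\left(I,C \right)} = \frac{3}{-9 + \sqrt{I^{2} + C^{2}}} = \frac{3}{-9 + \sqrt{C^{2} + I^{2}}}$)
$\frac{1}{-11 + l{\left(\left(-1 + 7\right) - 6,-20 \right)}} = \frac{1}{-11 + \frac{3}{-9 + \sqrt{\left(-20\right)^{2} + \left(\left(-1 + 7\right) - 6\right)^{2}}}} = \frac{1}{-11 + \frac{3}{-9 + \sqrt{400 + \left(6 - 6\right)^{2}}}} = \frac{1}{-11 + \frac{3}{-9 + \sqrt{400 + 0^{2}}}} = \frac{1}{-11 + \frac{3}{-9 + \sqrt{400 + 0}}} = \frac{1}{-11 + \frac{3}{-9 + \sqrt{400}}} = \frac{1}{-11 + \frac{3}{-9 + 20}} = \frac{1}{-11 + \frac{3}{11}} = \frac{1}{- \frac{118}{11}} = - \frac{11}{118}$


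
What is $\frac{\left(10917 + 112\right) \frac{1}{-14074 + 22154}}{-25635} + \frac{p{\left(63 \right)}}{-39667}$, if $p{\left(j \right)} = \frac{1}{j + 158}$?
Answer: $- \frac{96891833603}{1815792895035600} \approx -5.3361 \cdot 10^{-5}$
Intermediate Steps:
$p{\left(j \right)} = \frac{1}{158 + j}$
$\frac{\left(10917 + 112\right) \frac{1}{-14074 + 22154}}{-25635} + \frac{p{\left(63 \right)}}{-39667} = \frac{\left(10917 + 112\right) \frac{1}{-14074 + 22154}}{-25635} + \frac{1}{\left(158 + 63\right) \left(-39667\right)} = \frac{11029}{8080} \left(- \frac{1}{25635}\right) + \frac{1}{221} \left(- \frac{1}{39667}\right) = 11029 \cdot \frac{1}{8080} \left(- \frac{1}{25635}\right) + \frac{1}{221} \left(- \frac{1}{39667}\right) = \frac{11029}{8080} \left(- \frac{1}{25635}\right) - \frac{1}{8766407} = - \frac{11029}{207130800} - \frac{1}{8766407} = - \frac{96891833603}{1815792895035600}$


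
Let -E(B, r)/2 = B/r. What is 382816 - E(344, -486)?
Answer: 93023944/243 ≈ 3.8281e+5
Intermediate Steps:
E(B, r) = -2*B/r
382816 - E(344, -486) = 382816 - (-2)*344/(-486) = 382816 - (-2)*344*(-1)/486 = 382816 - 1*344/243 = 382816 - 344/243 = 93023944/243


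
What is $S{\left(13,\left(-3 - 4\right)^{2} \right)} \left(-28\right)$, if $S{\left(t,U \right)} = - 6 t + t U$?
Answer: $-15652$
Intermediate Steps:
$S{\left(t,U \right)} = - 6 t + U t$
$S{\left(13,\left(-3 - 4\right)^{2} \right)} \left(-28\right) = 13 \left(-6 + \left(-3 - 4\right)^{2}\right) \left(-28\right) = 13 \left(-6 + \left(-7\right)^{2}\right) \left(-28\right) = 13 \left(-6 + 49\right) \left(-28\right) = 13 \cdot 43 \left(-28\right) = 559 \left(-28\right) = -15652$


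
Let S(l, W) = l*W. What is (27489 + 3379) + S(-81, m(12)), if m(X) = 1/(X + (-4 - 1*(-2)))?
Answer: 308599/10 ≈ 30860.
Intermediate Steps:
m(X) = 1/(-2 + X) (m(X) = 1/(X + (-4 + 2)) = 1/(X - 2) = 1/(-2 + X))
S(l, W) = W*l
(27489 + 3379) + S(-81, m(12)) = (27489 + 3379) - 81/(-2 + 12) = 30868 - 81/10 = 308599/10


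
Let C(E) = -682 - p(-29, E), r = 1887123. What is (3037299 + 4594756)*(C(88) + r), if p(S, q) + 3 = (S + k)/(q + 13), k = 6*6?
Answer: 1454141827180035/101 ≈ 1.4397e+13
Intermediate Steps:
k = 36
p(S, q) = -3 + (36 + S)/(13 + q) (p(S, q) = -3 + (S + 36)/(q + 13) = -3 + (36 + S)/(13 + q))
C(E) = -682 - (-32 - 3*E)/(13 + E) (C(E) = -682 - (-3 - 29 - 3*E)/(13 + E) = -682 - (-32 - 3*E)/(13 + E))
(3037299 + 4594756)*(C(88) + r) = (3037299 + 4594756)*(7*(-1262 - 97*88)/(13 + 88) + 1887123) = 7632055*(7*(-1262 - 8536)/101 + 1887123) = 7632055*(7*(1/101)*(-9798) + 1887123) = 7632055*(-68586/101 + 1887123) = 7632055*(190530837/101) = 1454141827180035/101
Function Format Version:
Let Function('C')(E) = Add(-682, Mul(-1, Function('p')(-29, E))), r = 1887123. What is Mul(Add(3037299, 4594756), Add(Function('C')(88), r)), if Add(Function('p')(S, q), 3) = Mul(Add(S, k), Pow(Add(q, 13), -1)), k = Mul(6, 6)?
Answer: Rational(1454141827180035, 101) ≈ 1.4397e+13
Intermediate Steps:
k = 36
Function('p')(S, q) = Add(-3, Mul(Pow(Add(13, q), -1), Add(36, S))) (Function('p')(S, q) = Add(-3, Mul(Add(S, 36), Pow(Add(q, 13), -1))) = Add(-3, Mul(Add(36, S), Pow(Add(13, q), -1))) = Add(-3, Mul(Pow(Add(13, q), -1), Add(36, S))))
Function('C')(E) = Add(-682, Mul(-1, Pow(Add(13, E), -1), Add(-32, Mul(-3, E)))) (Function('C')(E) = Add(-682, Mul(-1, Mul(Pow(Add(13, E), -1), Add(-3, -29, Mul(-3, E))))) = Add(-682, Mul(-1, Mul(Pow(Add(13, E), -1), Add(-32, Mul(-3, E))))) = Add(-682, Mul(-1, Pow(Add(13, E), -1), Add(-32, Mul(-3, E)))))
Mul(Add(3037299, 4594756), Add(Function('C')(88), r)) = Mul(Add(3037299, 4594756), Add(Mul(7, Pow(Add(13, 88), -1), Add(-1262, Mul(-97, 88))), 1887123)) = Mul(7632055, Add(Mul(7, Pow(101, -1), Add(-1262, -8536)), 1887123)) = Mul(7632055, Add(Mul(7, Rational(1, 101), -9798), 1887123)) = Mul(7632055, Add(Rational(-68586, 101), 1887123)) = Mul(7632055, Rational(190530837, 101)) = Rational(1454141827180035, 101)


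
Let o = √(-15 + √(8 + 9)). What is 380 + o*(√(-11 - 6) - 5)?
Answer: 380 + √(-15 + √17)*(-5 + I*√17) ≈ 366.4 - 16.49*I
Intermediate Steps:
o = √(-15 + √17) ≈ 3.298*I
380 + o*(√(-11 - 6) - 5) = 380 + √(-15 + √17)*(√(-11 - 6) - 5) = 380 + √(-15 + √17)*(√(-17) - 5) = 380 + √(-15 + √17)*(I*√17 - 5) = 380 + √(-15 + √17)*(-5 + I*√17)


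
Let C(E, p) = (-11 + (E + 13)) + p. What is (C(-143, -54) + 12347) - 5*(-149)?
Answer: 12897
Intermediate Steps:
C(E, p) = 2 + E + p (C(E, p) = (-11 + (13 + E)) + p = (2 + E) + p = 2 + E + p)
(C(-143, -54) + 12347) - 5*(-149) = ((2 - 143 - 54) + 12347) - 5*(-149) = (-195 + 12347) + 745 = 12152 + 745 = 12897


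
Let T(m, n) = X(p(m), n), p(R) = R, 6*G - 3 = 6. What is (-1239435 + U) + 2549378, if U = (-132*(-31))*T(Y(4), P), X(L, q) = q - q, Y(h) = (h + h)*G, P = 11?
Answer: 1309943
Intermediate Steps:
G = 3/2 (G = ½ + (⅙)*6 = ½ + 1 = 3/2 ≈ 1.5000)
Y(h) = 3*h (Y(h) = (h + h)*(3/2) = (2*h)*(3/2) = 3*h)
X(L, q) = 0
T(m, n) = 0
U = 0 (U = -132*(-31)*0 = 4092*0 = 0)
(-1239435 + U) + 2549378 = (-1239435 + 0) + 2549378 = -1239435 + 2549378 = 1309943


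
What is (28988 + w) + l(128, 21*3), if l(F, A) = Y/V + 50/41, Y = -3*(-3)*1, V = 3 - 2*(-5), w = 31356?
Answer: 32164371/533 ≈ 60346.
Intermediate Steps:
V = 13 (V = 3 + 10 = 13)
Y = 9 (Y = 9*1 = 9)
l(F, A) = 1019/533 (l(F, A) = 9/13 + 50/41 = 1019/533)
(28988 + w) + l(128, 21*3) = (28988 + 31356) + 1019/533 = 60344 + 1019/533 = 32164371/533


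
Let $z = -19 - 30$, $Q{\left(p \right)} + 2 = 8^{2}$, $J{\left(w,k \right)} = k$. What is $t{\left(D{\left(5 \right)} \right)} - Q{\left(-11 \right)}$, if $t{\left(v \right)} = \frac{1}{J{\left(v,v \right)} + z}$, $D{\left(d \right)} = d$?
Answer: $- \frac{2729}{44} \approx -62.023$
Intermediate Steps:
$Q{\left(p \right)} = 62$ ($Q{\left(p \right)} = -2 + 8^{2} = -2 + 64 = 62$)
$z = -49$ ($z = -19 - 30 = -49$)
$t{\left(v \right)} = \frac{1}{-49 + v}$ ($t{\left(v \right)} = \frac{1}{v - 49} = \frac{1}{-49 + v}$)
$t{\left(D{\left(5 \right)} \right)} - Q{\left(-11 \right)} = \frac{1}{-49 + 5} - 62 = \frac{1}{-44} - 62 = - \frac{1}{44} - 62 = - \frac{2729}{44}$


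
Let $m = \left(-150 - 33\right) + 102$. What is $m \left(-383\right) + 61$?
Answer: $31084$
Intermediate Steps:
$m = -81$ ($m = -183 + 102 = -81$)
$m \left(-383\right) + 61 = \left(-81\right) \left(-383\right) + 61 = 31023 + 61 = 31084$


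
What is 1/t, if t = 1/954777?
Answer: 954777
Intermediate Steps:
t = 1/954777 ≈ 1.0474e-6
1/t = 1/(1/954777) = 954777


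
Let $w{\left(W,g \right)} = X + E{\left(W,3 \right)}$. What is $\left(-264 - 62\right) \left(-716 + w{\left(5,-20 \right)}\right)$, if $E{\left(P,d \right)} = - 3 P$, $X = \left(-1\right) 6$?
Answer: $240262$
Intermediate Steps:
$X = -6$
$w{\left(W,g \right)} = -6 - 3 W$
$\left(-264 - 62\right) \left(-716 + w{\left(5,-20 \right)}\right) = \left(-264 - 62\right) \left(-716 - 21\right) = - 326 \left(-716 - 21\right) = \left(-326\right) \left(-737\right) = 240262$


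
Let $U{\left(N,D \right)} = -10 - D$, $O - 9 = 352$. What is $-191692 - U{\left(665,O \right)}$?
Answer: $-191321$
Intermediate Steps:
$O = 361$ ($O = 9 + 352 = 361$)
$-191692 - U{\left(665,O \right)} = -191692 - \left(-10 - 361\right) = -191692 - -371 = -191692 + 371 = -191321$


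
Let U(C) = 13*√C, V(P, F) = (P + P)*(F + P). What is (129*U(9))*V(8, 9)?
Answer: 1368432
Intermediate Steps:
V(P, F) = 2*P*(F + P) (V(P, F) = (2*P)*(F + P) = 2*P*(F + P))
(129*U(9))*V(8, 9) = (129*(13*√9))*(2*8*(9 + 8)) = (129*(13*3))*(2*8*17) = (129*39)*272 = 5031*272 = 1368432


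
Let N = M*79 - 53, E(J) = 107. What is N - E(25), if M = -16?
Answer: -1424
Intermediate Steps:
N = -1317 (N = -16*79 - 53 = -1264 - 53 = -1317)
N - E(25) = -1317 - 1*107 = -1317 - 107 = -1424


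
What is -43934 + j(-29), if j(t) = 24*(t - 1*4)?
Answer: -44726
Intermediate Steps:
j(t) = -96 + 24*t (j(t) = 24*(t - 4) = 24*(-4 + t) = -96 + 24*t)
-43934 + j(-29) = -43934 + (-96 + 24*(-29)) = -43934 + (-96 - 696) = -43934 - 792 = -44726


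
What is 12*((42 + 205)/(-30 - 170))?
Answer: -741/50 ≈ -14.820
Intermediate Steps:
12*((42 + 205)/(-30 - 170)) = 12*(247/(-200)) = 12*(247*(-1/200)) = 12*(-247/200) = -741/50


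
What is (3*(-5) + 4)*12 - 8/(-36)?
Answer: -1186/9 ≈ -131.78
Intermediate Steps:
(3*(-5) + 4)*12 - 8/(-36) = (-15 + 4)*12 - 8*(-1/36) = -11*12 + 2/9 = -132 + 2/9 = -1186/9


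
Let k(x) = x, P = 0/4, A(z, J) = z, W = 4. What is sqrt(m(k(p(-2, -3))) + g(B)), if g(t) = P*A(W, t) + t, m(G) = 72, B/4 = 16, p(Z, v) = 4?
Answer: 2*sqrt(34) ≈ 11.662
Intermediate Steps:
P = 0 (P = 0*(1/4) = 0)
B = 64 (B = 4*16 = 64)
g(t) = t (g(t) = 0*4 + t = 0 + t = t)
sqrt(m(k(p(-2, -3))) + g(B)) = sqrt(72 + 64) = sqrt(136) = 2*sqrt(34)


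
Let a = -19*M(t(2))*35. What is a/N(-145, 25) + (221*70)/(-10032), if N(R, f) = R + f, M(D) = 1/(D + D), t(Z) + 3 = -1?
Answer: -89677/40128 ≈ -2.2348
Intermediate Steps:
t(Z) = -4 (t(Z) = -3 - 1 = -4)
M(D) = 1/(2*D)
a = 665/8 (a = -19/(2*(-4))*35 = -19*(-1)/(2*4)*35 = -19*(-1/8)*35 = (19/8)*35 = 665/8 ≈ 83.125)
a/N(-145, 25) + (221*70)/(-10032) = 665/(8*(-145 + 25)) + (221*70)/(-10032) = (665/8)/(-120) + 15470*(-1/10032) = (665/8)*(-1/120) - 7735/5016 = -133/192 - 7735/5016 = -89677/40128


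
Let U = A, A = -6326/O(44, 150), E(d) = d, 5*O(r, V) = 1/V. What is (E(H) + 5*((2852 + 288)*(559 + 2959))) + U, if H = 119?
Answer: 50488219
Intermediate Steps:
O(r, V) = 1/(5*V)
A = -4744500 (A = -6326/((1/5)/150) = -6326/((1/5)*(1/150)) = -6326/1/750 = -6326*750 = -4744500)
U = -4744500
(E(H) + 5*((2852 + 288)*(559 + 2959))) + U = (119 + 5*((2852 + 288)*(559 + 2959))) - 4744500 = (119 + 5*(3140*3518)) - 4744500 = (119 + 5*11046520) - 4744500 = (119 + 55232600) - 4744500 = 55232719 - 4744500 = 50488219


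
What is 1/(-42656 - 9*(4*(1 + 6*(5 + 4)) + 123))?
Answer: -1/45743 ≈ -2.1861e-5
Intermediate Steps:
1/(-42656 - 9*(4*(1 + 6*(5 + 4)) + 123)) = 1/(-42656 - 9*(4*(1 + 6*9) + 123)) = 1/(-42656 - 9*(4*(1 + 54) + 123)) = 1/(-42656 - 9*(4*55 + 123)) = 1/(-42656 - 9*(220 + 123)) = 1/(-42656 - 9*343) = 1/(-42656 - 3087) = 1/(-45743) = -1/45743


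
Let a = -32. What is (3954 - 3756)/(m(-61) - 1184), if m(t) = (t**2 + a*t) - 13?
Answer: 33/746 ≈ 0.044236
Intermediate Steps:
m(t) = -13 + t**2 - 32*t (m(t) = (t**2 - 32*t) - 13 = -13 + t**2 - 32*t)
(3954 - 3756)/(m(-61) - 1184) = (3954 - 3756)/((-13 + (-61)**2 - 32*(-61)) - 1184) = 198/((-13 + 3721 + 1952) - 1184) = 198/(5660 - 1184) = 198/4476 = 198*(1/4476) = 33/746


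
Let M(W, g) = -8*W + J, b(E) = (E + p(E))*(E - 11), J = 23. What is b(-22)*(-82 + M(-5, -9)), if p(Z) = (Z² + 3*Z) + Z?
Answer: 234498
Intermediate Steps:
p(Z) = Z² + 4*Z
b(E) = (-11 + E)*(E + E*(4 + E)) (b(E) = (E + E*(4 + E))*(E - 11) = (E + E*(4 + E))*(-11 + E) = (-11 + E)*(E + E*(4 + E)))
M(W, g) = 23 - 8*W (M(W, g) = -8*W + 23 = 23 - 8*W)
b(-22)*(-82 + M(-5, -9)) = (-22*(-55 + (-22)² - 6*(-22)))*(-82 + (23 - 8*(-5))) = (-22*(-55 + 484 + 132))*(-82 + (23 + 40)) = (-22*561)*(-82 + 63) = -12342*(-19) = 234498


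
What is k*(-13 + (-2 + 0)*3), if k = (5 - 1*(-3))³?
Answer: -9728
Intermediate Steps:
k = 512 (k = (5 + 3)³ = 8³ = 512)
k*(-13 + (-2 + 0)*3) = 512*(-13 + (-2 + 0)*3) = 512*(-13 - 2*3) = 512*(-13 - 6) = 512*(-19) = -9728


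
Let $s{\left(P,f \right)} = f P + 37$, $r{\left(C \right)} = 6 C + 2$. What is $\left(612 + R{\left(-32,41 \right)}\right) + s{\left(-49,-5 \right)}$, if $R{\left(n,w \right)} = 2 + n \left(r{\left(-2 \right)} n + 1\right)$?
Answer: $-9376$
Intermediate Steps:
$r{\left(C \right)} = 2 + 6 C$
$s{\left(P,f \right)} = 37 + P f$ ($s{\left(P,f \right)} = P f + 37 = 37 + P f$)
$R{\left(n,w \right)} = 2 + n \left(1 - 10 n\right)$ ($R{\left(n,w \right)} = 2 + n \left(\left(2 + 6 \left(-2\right)\right) n + 1\right) = 2 + n \left(\left(2 - 12\right) n + 1\right) = 2 + n \left(- 10 n + 1\right) = 2 + n \left(1 - 10 n\right)$)
$\left(612 + R{\left(-32,41 \right)}\right) + s{\left(-49,-5 \right)} = \left(612 - \left(30 + 10240\right)\right) + \left(37 - -245\right) = \left(612 - 10270\right) + \left(37 + 245\right) = \left(612 - 10270\right) + 282 = -9658 + 282 = -9376$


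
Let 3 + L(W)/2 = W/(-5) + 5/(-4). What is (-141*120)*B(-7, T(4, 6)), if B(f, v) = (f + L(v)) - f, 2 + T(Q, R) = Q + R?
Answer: 197964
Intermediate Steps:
L(W) = -17/2 - 2*W/5 (L(W) = -6 + 2*(W/(-5) + 5/(-4)) = -6 + 2*(W*(-⅕) + 5*(-¼)) = -6 + 2*(-W/5 - 5/4) = -6 + 2*(-5/4 - W/5) = -6 + (-5/2 - 2*W/5) = -17/2 - 2*W/5)
T(Q, R) = -2 + Q + R (T(Q, R) = -2 + (Q + R) = -2 + Q + R)
B(f, v) = -17/2 - 2*v/5 (B(f, v) = (f + (-17/2 - 2*v/5)) - f = (-17/2 + f - 2*v/5) - f = -17/2 - 2*v/5)
(-141*120)*B(-7, T(4, 6)) = (-141*120)*(-17/2 - 2*(-2 + 4 + 6)/5) = -16920*(-17/2 - ⅖*8) = -16920*(-17/2 - 16/5) = -16920*(-117/10) = 197964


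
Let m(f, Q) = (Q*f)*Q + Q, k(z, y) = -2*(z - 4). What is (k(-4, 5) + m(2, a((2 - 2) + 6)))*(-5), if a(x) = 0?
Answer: -80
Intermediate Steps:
k(z, y) = 8 - 2*z (k(z, y) = -2*(-4 + z) = 8 - 2*z)
m(f, Q) = Q + f*Q**2 (m(f, Q) = f*Q**2 + Q = Q + f*Q**2)
(k(-4, 5) + m(2, a((2 - 2) + 6)))*(-5) = ((8 - 2*(-4)) + 0*(1 + 0*2))*(-5) = ((8 + 8) + 0*(1 + 0))*(-5) = (16 + 0*1)*(-5) = (16 + 0)*(-5) = 16*(-5) = -80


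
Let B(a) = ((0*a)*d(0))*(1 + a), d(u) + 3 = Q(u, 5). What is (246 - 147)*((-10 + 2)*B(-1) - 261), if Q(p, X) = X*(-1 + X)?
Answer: -25839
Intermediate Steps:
d(u) = 17 (d(u) = -3 + 5*(-1 + 5) = -3 + 5*4 = -3 + 20 = 17)
B(a) = 0 (B(a) = ((0*a)*17)*(1 + a) = (0*17)*(1 + a) = 0*(1 + a) = 0)
(246 - 147)*((-10 + 2)*B(-1) - 261) = (246 - 147)*((-10 + 2)*0 - 261) = 99*(-8*0 - 261) = 99*(0 - 261) = 99*(-261) = -25839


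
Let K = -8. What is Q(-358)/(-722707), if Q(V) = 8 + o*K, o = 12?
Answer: 88/722707 ≈ 0.00012176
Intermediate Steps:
Q(V) = -88 (Q(V) = 8 + 12*(-8) = 8 - 96 = -88)
Q(-358)/(-722707) = -88/(-722707) = -88*(-1/722707) = 88/722707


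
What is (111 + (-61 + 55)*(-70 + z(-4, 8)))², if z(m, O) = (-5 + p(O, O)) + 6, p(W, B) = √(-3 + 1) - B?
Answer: 328257 - 6876*I*√2 ≈ 3.2826e+5 - 9724.1*I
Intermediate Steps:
p(W, B) = -B + I*√2 (p(W, B) = √(-2) - B = I*√2 - B = -B + I*√2)
z(m, O) = 1 - O + I*√2 (z(m, O) = (-5 + (-O + I*√2)) + 6 = (-5 - O + I*√2) + 6 = 1 - O + I*√2)
(111 + (-61 + 55)*(-70 + z(-4, 8)))² = (111 + (-61 + 55)*(-70 + (1 - 1*8 + I*√2)))² = (111 - 6*(-70 + (1 - 8 + I*√2)))² = (111 - 6*(-70 + (-7 + I*√2)))² = (111 - 6*(-77 + I*√2))² = (111 + (462 - 6*I*√2))² = (573 - 6*I*√2)²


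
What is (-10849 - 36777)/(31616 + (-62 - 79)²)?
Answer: -47626/51497 ≈ -0.92483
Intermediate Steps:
(-10849 - 36777)/(31616 + (-62 - 79)²) = -47626/(31616 + (-141)²) = -47626/(31616 + 19881) = -47626/51497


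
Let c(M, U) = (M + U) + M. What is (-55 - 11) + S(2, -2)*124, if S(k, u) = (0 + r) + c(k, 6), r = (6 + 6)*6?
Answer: 10102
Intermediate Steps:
c(M, U) = U + 2*M
r = 72 (r = 12*6 = 72)
S(k, u) = 78 + 2*k (S(k, u) = (0 + 72) + (6 + 2*k) = 72 + (6 + 2*k) = 78 + 2*k)
(-55 - 11) + S(2, -2)*124 = (-55 - 11) + (78 + 2*2)*124 = -66 + (78 + 4)*124 = -66 + 82*124 = -66 + 10168 = 10102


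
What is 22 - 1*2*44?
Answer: -66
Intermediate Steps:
22 - 1*2*44 = 22 - 2*44 = 22 - 88 = -66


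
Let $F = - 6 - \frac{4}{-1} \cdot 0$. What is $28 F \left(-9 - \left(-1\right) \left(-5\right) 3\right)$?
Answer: $0$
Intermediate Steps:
$F = 0$ ($F = - 6 \left(-4\right) \left(-1\right) 0 = - 6 \cdot 4 \cdot 0 = \left(-6\right) 0 = 0$)
$28 F \left(-9 - \left(-1\right) \left(-5\right) 3\right) = 28 \cdot 0 \left(-9 - \left(-1\right) \left(-5\right) 3\right) = 0 \left(-9 - 5 \cdot 3\right) = 0 \left(-9 - 15\right) = 0 \left(-24\right) = 0$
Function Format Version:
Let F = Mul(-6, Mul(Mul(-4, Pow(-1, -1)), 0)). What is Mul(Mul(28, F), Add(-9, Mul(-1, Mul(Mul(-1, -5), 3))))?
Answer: 0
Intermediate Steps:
F = 0 (F = Mul(-6, Mul(Mul(-4, -1), 0)) = Mul(-6, Mul(4, 0)) = Mul(-6, 0) = 0)
Mul(Mul(28, F), Add(-9, Mul(-1, Mul(Mul(-1, -5), 3)))) = Mul(Mul(28, 0), Add(-9, Mul(-1, Mul(Mul(-1, -5), 3)))) = Mul(0, Add(-9, Mul(-1, Mul(5, 3)))) = Mul(0, Add(-9, Mul(-1, 15))) = Mul(0, Add(-9, -15)) = Mul(0, -24) = 0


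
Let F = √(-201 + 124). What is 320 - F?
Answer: 320 - I*√77 ≈ 320.0 - 8.775*I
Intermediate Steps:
F = I*√77 (F = √(-77) = I*√77 ≈ 8.775*I)
320 - F = 320 - I*√77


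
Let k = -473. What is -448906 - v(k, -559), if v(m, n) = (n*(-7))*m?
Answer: 1401943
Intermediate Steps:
v(m, n) = -7*m*n (v(m, n) = (-7*n)*m = -7*m*n)
-448906 - v(k, -559) = -448906 - (-7)*(-473)*(-559) = -448906 - 1*(-1850849) = -448906 + 1850849 = 1401943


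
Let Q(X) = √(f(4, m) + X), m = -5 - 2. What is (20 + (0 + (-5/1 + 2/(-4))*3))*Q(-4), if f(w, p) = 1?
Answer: 7*I*√3/2 ≈ 6.0622*I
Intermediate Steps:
m = -7
Q(X) = √(1 + X)
(20 + (0 + (-5/1 + 2/(-4))*3))*Q(-4) = (20 + (0 + (-5/1 + 2/(-4))*3))*√(1 - 4) = (20 + (0 + (-5*1 + 2*(-¼))*3))*√(-3) = (20 + (0 + (-5 - ½)*3))*(I*√3) = (20 + (0 - 11/2*3))*(I*√3) = (20 + (0 - 33/2))*(I*√3) = (20 - 33/2)*(I*√3) = 7*(I*√3)/2 = 7*I*√3/2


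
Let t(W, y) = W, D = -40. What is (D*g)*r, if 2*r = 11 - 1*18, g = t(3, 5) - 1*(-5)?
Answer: 1120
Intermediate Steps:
g = 8 (g = 3 - 1*(-5) = 3 + 5 = 8)
r = -7/2 (r = (11 - 1*18)/2 = (11 - 18)/2 = (1/2)*(-7) = -7/2 ≈ -3.5000)
(D*g)*r = -40*8*(-7/2) = -320*(-7/2) = 1120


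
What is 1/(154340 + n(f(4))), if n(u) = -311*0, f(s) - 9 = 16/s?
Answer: 1/154340 ≈ 6.4792e-6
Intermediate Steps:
f(s) = 9 + 16/s
n(u) = 0
1/(154340 + n(f(4))) = 1/(154340 + 0) = 1/154340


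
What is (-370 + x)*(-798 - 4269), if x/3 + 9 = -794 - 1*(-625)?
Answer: 4580568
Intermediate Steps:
x = -534 (x = -27 + 3*(-794 - 1*(-625)) = -27 + 3*(-794 + 625) = -27 + 3*(-169) = -27 - 507 = -534)
(-370 + x)*(-798 - 4269) = (-370 - 534)*(-798 - 4269) = -904*(-5067) = 4580568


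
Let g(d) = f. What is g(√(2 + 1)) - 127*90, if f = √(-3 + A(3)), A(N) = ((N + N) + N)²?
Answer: -11430 + √78 ≈ -11421.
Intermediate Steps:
A(N) = 9*N² (A(N) = (2*N + N)² = (3*N)² = 9*N²)
f = √78 (f = √(-3 + 9*3²) = √(-3 + 9*9) = √(-3 + 81) = √78 ≈ 8.8318)
g(d) = √78
g(√(2 + 1)) - 127*90 = √78 - 127*90 = √78 - 11430 = -11430 + √78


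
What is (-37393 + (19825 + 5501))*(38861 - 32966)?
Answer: -71134965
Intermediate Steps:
(-37393 + (19825 + 5501))*(38861 - 32966) = (-37393 + 25326)*5895 = -12067*5895 = -71134965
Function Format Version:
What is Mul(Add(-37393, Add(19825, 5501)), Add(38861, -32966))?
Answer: -71134965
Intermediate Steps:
Mul(Add(-37393, Add(19825, 5501)), Add(38861, -32966)) = Mul(Add(-37393, 25326), 5895) = Mul(-12067, 5895) = -71134965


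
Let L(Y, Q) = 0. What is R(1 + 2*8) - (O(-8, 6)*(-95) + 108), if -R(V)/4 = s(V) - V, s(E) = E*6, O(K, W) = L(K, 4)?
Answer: -448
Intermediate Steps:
O(K, W) = 0
s(E) = 6*E
R(V) = -20*V (R(V) = -4*(6*V - V) = -20*V)
R(1 + 2*8) - (O(-8, 6)*(-95) + 108) = -20*(1 + 2*8) - (0*(-95) + 108) = -20*(1 + 16) - (0 + 108) = -20*17 - 1*108 = -340 - 108 = -448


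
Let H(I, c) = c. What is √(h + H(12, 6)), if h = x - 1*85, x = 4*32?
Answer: 7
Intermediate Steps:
x = 128
h = 43 (h = 128 - 1*85 = 128 - 85 = 43)
√(h + H(12, 6)) = √(43 + 6) = √49 = 7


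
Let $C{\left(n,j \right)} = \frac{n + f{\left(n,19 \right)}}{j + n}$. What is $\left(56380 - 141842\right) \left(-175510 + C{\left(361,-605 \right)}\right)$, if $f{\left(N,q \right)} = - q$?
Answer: $\frac{914972879821}{61} \approx 1.5 \cdot 10^{10}$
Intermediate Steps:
$C{\left(n,j \right)} = \frac{-19 + n}{j + n}$ ($C{\left(n,j \right)} = \frac{n - 19}{j + n} = \frac{-19 + n}{j + n}$)
$\left(56380 - 141842\right) \left(-175510 + C{\left(361,-605 \right)}\right) = \left(56380 - 141842\right) \left(-175510 + \frac{-19 + 361}{-605 + 361}\right) = - 85462 \left(-175510 + \frac{1}{-244} \cdot 342\right) = - 85462 \left(-175510 - \frac{171}{122}\right) = \left(-85462\right) \left(- \frac{21412391}{122}\right) = \frac{914972879821}{61}$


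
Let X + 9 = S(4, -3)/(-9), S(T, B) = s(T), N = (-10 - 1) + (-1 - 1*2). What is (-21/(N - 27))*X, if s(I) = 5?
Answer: -602/123 ≈ -4.8943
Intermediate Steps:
N = -14 (N = -11 + (-1 - 2) = -11 - 3 = -14)
S(T, B) = 5
X = -86/9 (X = -9 + 5/(-9) = -9 + 5*(-⅑) = -9 - 5/9 = -86/9 ≈ -9.5556)
(-21/(N - 27))*X = -21/(-14 - 27)*(-86/9) = -21/(-41)*(-86/9) = -21*(-1/41)*(-86/9) = (21/41)*(-86/9) = -602/123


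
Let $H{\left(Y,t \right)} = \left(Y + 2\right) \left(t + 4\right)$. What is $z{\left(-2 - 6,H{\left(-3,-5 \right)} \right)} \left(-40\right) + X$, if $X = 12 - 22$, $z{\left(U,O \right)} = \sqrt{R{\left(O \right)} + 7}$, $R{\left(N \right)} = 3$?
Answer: $-10 - 40 \sqrt{10} \approx -136.49$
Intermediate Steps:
$H{\left(Y,t \right)} = \left(2 + Y\right) \left(4 + t\right)$
$z{\left(U,O \right)} = \sqrt{10}$ ($z{\left(U,O \right)} = \sqrt{3 + 7} = \sqrt{10}$)
$X = -10$
$z{\left(-2 - 6,H{\left(-3,-5 \right)} \right)} \left(-40\right) + X = \sqrt{10} \left(-40\right) - 10 = - 40 \sqrt{10} - 10 = -10 - 40 \sqrt{10}$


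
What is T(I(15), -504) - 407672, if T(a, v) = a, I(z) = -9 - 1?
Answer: -407682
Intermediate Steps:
I(z) = -10
T(I(15), -504) - 407672 = -10 - 407672 = -407682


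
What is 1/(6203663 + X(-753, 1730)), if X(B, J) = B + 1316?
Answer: 1/6204226 ≈ 1.6118e-7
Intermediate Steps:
X(B, J) = 1316 + B
1/(6203663 + X(-753, 1730)) = 1/(6203663 + (1316 - 753)) = 1/(6203663 + 563) = 1/6204226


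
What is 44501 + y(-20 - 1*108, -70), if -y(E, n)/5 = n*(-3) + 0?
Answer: 43451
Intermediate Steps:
y(E, n) = 15*n (y(E, n) = -5*(n*(-3) + 0) = -5*(-3*n + 0) = -(-15)*n = 15*n)
44501 + y(-20 - 1*108, -70) = 44501 + 15*(-70) = 44501 - 1050 = 43451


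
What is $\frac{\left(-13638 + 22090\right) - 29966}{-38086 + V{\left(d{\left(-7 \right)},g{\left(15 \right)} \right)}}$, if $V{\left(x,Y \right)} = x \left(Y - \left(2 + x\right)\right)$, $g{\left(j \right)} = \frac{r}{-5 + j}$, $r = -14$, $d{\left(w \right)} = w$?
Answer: $\frac{53785}{95278} \approx 0.56451$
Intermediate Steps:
$g{\left(j \right)} = - \frac{14}{-5 + j}$
$V{\left(x,Y \right)} = x \left(-2 + Y - x\right)$
$\frac{\left(-13638 + 22090\right) - 29966}{-38086 + V{\left(d{\left(-7 \right)},g{\left(15 \right)} \right)}} = \frac{\left(-13638 + 22090\right) - 29966}{-38086 - 7 \left(-2 - \frac{14}{-5 + 15} - -7\right)} = \frac{8452 - 29966}{-38086 - 7 \left(-2 - \frac{14}{10} + 7\right)} = - \frac{21514}{-38086 - 7 \left(-2 - \frac{7}{5} + 7\right)} = - \frac{21514}{-38086 - \frac{126}{5}} = - \frac{21514}{- \frac{190556}{5}} = \left(-21514\right) \left(- \frac{5}{190556}\right) = \frac{53785}{95278}$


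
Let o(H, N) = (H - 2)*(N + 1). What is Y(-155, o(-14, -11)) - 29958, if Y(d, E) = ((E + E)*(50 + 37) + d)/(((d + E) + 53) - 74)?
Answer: -507013/16 ≈ -31688.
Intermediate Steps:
o(H, N) = (1 + N)*(-2 + H) (o(H, N) = (-2 + H)*(1 + N) = (1 + N)*(-2 + H))
Y(d, E) = (d + 174*E)/(-21 + E + d) (Y(d, E) = ((2*E)*87 + d)/(((E + d) + 53) - 74) = (174*E + d)/((53 + E + d) - 74) = (d + 174*E)/(-21 + E + d))
Y(-155, o(-14, -11)) - 29958 = (-155 + 174*(-2 - 14 - 2*(-11) - 14*(-11)))/(-21 + (-2 - 14 - 2*(-11) - 14*(-11)) - 155) - 29958 = (-155 + 174*(-2 - 14 + 22 + 154))/(-21 + (-2 - 14 + 22 + 154) - 155) - 29958 = (-155 + 174*160)/(-21 + 160 - 155) - 29958 = (-155 + 27840)/(-16) - 29958 = -1/16*27685 - 29958 = -27685/16 - 29958 = -507013/16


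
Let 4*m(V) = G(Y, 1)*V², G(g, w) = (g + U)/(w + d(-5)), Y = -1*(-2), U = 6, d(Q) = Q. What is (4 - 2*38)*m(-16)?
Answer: 9216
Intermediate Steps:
Y = 2
G(g, w) = (6 + g)/(-5 + w) (G(g, w) = (g + 6)/(w - 5) = (6 + g)/(-5 + w))
m(V) = -V²/2 (m(V) = (((6 + 2)/(-5 + 1))*V²)/4 = ((8/(-4))*V²)/4 = ((-¼*8)*V²)/4 = (-2*V²)/4 = -V²/2)
(4 - 2*38)*m(-16) = (4 - 2*38)*(-½*(-16)²) = (4 - 76)*(-½*256) = -72*(-128) = 9216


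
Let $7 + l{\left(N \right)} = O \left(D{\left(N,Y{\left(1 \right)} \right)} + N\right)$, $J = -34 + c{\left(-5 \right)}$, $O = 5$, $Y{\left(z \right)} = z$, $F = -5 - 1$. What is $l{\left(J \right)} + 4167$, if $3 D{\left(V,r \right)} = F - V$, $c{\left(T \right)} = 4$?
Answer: $4050$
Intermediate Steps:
$F = -6$
$D{\left(V,r \right)} = -2 - \frac{V}{3}$ ($D{\left(V,r \right)} = \frac{-6 - V}{3} = -2 - \frac{V}{3}$)
$J = -30$ ($J = -34 + 4 = -30$)
$l{\left(N \right)} = -17 + \frac{10 N}{3}$ ($l{\left(N \right)} = -7 + 5 \left(\left(-2 - \frac{N}{3}\right) + N\right) = -7 + 5 \left(-2 + \frac{2 N}{3}\right) = -7 + \left(-10 + \frac{10 N}{3}\right) = -17 + \frac{10 N}{3}$)
$l{\left(J \right)} + 4167 = \left(-17 + \frac{10}{3} \left(-30\right)\right) + 4167 = \left(-17 - 100\right) + 4167 = -117 + 4167 = 4050$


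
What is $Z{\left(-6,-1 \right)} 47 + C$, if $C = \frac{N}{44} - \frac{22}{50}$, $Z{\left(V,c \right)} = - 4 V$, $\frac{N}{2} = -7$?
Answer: $\frac{619983}{550} \approx 1127.2$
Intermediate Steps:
$N = -14$ ($N = 2 \left(-7\right) = -14$)
$C = - \frac{417}{550}$ ($C = - \frac{14}{44} - \frac{22}{50} = \left(-14\right) \frac{1}{44} - \frac{11}{25} = - \frac{7}{22} - \frac{11}{25} = - \frac{417}{550} \approx -0.75818$)
$Z{\left(-6,-1 \right)} 47 + C = \left(-4\right) \left(-6\right) 47 - \frac{417}{550} = 24 \cdot 47 - \frac{417}{550} = 1128 - \frac{417}{550} = \frac{619983}{550}$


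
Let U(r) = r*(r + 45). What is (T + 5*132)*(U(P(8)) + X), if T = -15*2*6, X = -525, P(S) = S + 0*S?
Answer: -48480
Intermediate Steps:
P(S) = S (P(S) = S + 0 = S)
T = -180 (T = -30*6 = -180)
U(r) = r*(45 + r)
(T + 5*132)*(U(P(8)) + X) = (-180 + 5*132)*(8*(45 + 8) - 525) = (-180 + 660)*(8*53 - 525) = 480*(424 - 525) = 480*(-101) = -48480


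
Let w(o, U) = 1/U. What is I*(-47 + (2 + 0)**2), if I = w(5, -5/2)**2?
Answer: -172/25 ≈ -6.8800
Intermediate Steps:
w(o, U) = 1/U
I = 4/25 (I = (1/(-5/2))**2 = (-2/5)**2 = 4/25 ≈ 0.16000)
I*(-47 + (2 + 0)**2) = 4*(-47 + (2 + 0)**2)/25 = 4*(-47 + 2**2)/25 = 4*(-47 + 4)/25 = (4/25)*(-43) = -172/25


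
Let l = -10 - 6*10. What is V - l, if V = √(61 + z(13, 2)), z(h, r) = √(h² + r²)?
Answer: 70 + √(61 + √173) ≈ 78.611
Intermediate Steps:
l = -70 (l = -10 - 60 = -70)
V = √(61 + √173) (V = √(61 + √(13² + 2²)) = √(61 + √(169 + 4)) = √(61 + √173) ≈ 8.6112)
V - l = √(61 + √173) - 1*(-70) = √(61 + √173) + 70 = 70 + √(61 + √173)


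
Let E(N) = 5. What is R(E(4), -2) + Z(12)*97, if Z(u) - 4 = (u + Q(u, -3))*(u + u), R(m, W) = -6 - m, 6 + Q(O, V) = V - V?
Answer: 14345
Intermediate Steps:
Q(O, V) = -6 (Q(O, V) = -6 + (V - V) = -6 + 0 = -6)
Z(u) = 4 + 2*u*(-6 + u) (Z(u) = 4 + (u - 6)*(u + u) = 4 + (-6 + u)*(2*u) = 4 + 2*u*(-6 + u))
R(E(4), -2) + Z(12)*97 = (-6 - 1*5) + (4 - 12*12 + 2*12²)*97 = (-6 - 5) + (4 - 144 + 2*144)*97 = -11 + (4 - 144 + 288)*97 = -11 + 148*97 = -11 + 14356 = 14345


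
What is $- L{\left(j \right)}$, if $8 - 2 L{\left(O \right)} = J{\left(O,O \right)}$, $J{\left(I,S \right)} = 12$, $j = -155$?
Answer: $2$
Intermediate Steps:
$L{\left(O \right)} = -2$ ($L{\left(O \right)} = 4 - 6 = -2$)
$- L{\left(j \right)} = \left(-1\right) \left(-2\right) = 2$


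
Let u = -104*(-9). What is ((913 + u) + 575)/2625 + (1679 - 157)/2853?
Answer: 3636974/2496375 ≈ 1.4569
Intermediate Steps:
u = 936
((913 + u) + 575)/2625 + (1679 - 157)/2853 = ((913 + 936) + 575)/2625 + (1679 - 157)/2853 = (1849 + 575)*(1/2625) + 1522*(1/2853) = 2424*(1/2625) + 1522/2853 = 808/875 + 1522/2853 = 3636974/2496375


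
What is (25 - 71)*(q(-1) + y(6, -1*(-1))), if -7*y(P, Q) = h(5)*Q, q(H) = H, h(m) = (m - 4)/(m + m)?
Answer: 1633/35 ≈ 46.657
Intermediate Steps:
h(m) = (-4 + m)/(2*m) (h(m) = (-4 + m)/((2*m)) = (-4 + m)*(1/(2*m)) = (-4 + m)/(2*m))
y(P, Q) = -Q/70 (y(P, Q) = -(1/2)*(-4 + 5)/5*Q/7 = -(1/2)*(1/5)*1*Q/7 = -Q/70)
(25 - 71)*(q(-1) + y(6, -1*(-1))) = (25 - 71)*(-1 - (-1)*(-1)/70) = -46*(-1 - 1/70*1) = -46*(-1 - 1/70) = -46*(-71/70) = 1633/35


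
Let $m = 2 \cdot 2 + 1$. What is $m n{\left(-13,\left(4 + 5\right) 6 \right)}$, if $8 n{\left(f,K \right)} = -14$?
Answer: $- \frac{35}{4} \approx -8.75$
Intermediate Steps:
$n{\left(f,K \right)} = - \frac{7}{4}$ ($n{\left(f,K \right)} = \frac{1}{8} \left(-14\right) = - \frac{7}{4}$)
$m = 5$ ($m = 4 + 1 = 5$)
$m n{\left(-13,\left(4 + 5\right) 6 \right)} = 5 \left(- \frac{7}{4}\right) = - \frac{35}{4}$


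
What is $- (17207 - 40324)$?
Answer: $23117$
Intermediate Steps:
$- (17207 - 40324) = \left(-1\right) \left(-23117\right) = 23117$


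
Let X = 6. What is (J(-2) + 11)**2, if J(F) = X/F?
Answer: 64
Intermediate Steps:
J(F) = 6/F
(J(-2) + 11)**2 = (6/(-2) + 11)**2 = (6*(-1/2) + 11)**2 = (-3 + 11)**2 = 8**2 = 64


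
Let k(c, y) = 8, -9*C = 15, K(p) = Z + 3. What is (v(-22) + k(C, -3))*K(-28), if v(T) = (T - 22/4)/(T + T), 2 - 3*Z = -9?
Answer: 115/2 ≈ 57.500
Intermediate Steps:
Z = 11/3 (Z = ⅔ - ⅓*(-9) = ⅔ + 3 = 11/3 ≈ 3.6667)
K(p) = 20/3 (K(p) = 11/3 + 3 = 20/3)
C = -5/3 (C = -⅑*15 = -5/3 ≈ -1.6667)
v(T) = (-11/2 + T)/(2*T) (v(T) = (T - 22*¼)/((2*T)) = (T - 11/2)*(1/(2*T)) = (-11/2 + T)*(1/(2*T)) = (-11/2 + T)/(2*T))
(v(-22) + k(C, -3))*K(-28) = ((¼)*(-11 + 2*(-22))/(-22) + 8)*(20/3) = ((¼)*(-1/22)*(-11 - 44) + 8)*(20/3) = ((¼)*(-1/22)*(-55) + 8)*(20/3) = (5/8 + 8)*(20/3) = (69/8)*(20/3) = 115/2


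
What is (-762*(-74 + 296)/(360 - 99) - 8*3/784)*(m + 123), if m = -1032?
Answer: 1674464355/2842 ≈ 5.8919e+5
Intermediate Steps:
(-762*(-74 + 296)/(360 - 99) - 8*3/784)*(m + 123) = (-762*(-74 + 296)/(360 - 99) - 8*3/784)*(-1032 + 123) = (-762/(261/222) - 24*1/784)*(-909) = (-762/(261*(1/222)) - 3/98)*(-909) = (-762/87/74 - 3/98)*(-909) = (-762*74/87 - 3/98)*(-909) = (-18796/29 - 3/98)*(-909) = -1842095/2842*(-909) = 1674464355/2842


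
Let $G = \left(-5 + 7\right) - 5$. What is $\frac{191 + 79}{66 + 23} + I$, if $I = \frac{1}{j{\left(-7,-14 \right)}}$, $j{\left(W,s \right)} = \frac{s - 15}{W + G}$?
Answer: $\frac{8720}{2581} \approx 3.3785$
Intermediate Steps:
$G = -3$ ($G = 2 - 5 = -3$)
$j{\left(W,s \right)} = \frac{-15 + s}{-3 + W}$ ($j{\left(W,s \right)} = \frac{s - 15}{W - 3} = \frac{-15 + s}{-3 + W}$)
$I = \frac{10}{29}$ ($I = \frac{1}{\frac{1}{-3 - 7} \left(-15 - 14\right)} = \frac{1}{\frac{1}{-10} \left(-29\right)} = \frac{1}{\left(- \frac{1}{10}\right) \left(-29\right)} = \frac{1}{\frac{29}{10}} = \frac{10}{29} \approx 0.34483$)
$\frac{191 + 79}{66 + 23} + I = \frac{191 + 79}{66 + 23} + \frac{10}{29} = \frac{270}{89} + \frac{10}{29} = \frac{8720}{2581}$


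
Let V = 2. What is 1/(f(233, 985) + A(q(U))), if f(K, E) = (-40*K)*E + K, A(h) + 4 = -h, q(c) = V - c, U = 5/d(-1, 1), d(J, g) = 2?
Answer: -2/18359941 ≈ -1.0893e-7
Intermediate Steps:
U = 5/2 ≈ 2.5000
q(c) = 2 - c
A(h) = -4 - h
f(K, E) = K - 40*E*K (f(K, E) = -40*E*K + K = K - 40*E*K)
1/(f(233, 985) + A(q(U))) = 1/(233*(1 - 40*985) + (-4 - (2 - 1*5/2))) = 1/(233*(1 - 39400) + (-4 - (2 - 5/2))) = 1/(233*(-39399) + (-4 - 1*(-1/2))) = 1/(-9179967 + (-4 + 1/2)) = 1/(-9179967 - 7/2) = 1/(-18359941/2) = -2/18359941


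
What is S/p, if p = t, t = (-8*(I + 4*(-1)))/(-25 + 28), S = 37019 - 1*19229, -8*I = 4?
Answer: 2965/2 ≈ 1482.5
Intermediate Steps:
I = -½ (I = -⅛*4 = -½ ≈ -0.50000)
S = 17790 (S = 37019 - 19229 = 17790)
t = 12 (t = (-8*(-½ + 4*(-1)))/(-25 + 28) = -8*(-½ - 4)/3 = -8*(-9/2)*(⅓) = 36*(⅓) = 12)
p = 12
S/p = 17790/12 = 17790*(1/12) = 2965/2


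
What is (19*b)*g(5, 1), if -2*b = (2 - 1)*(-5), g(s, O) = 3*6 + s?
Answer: 2185/2 ≈ 1092.5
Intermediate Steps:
g(s, O) = 18 + s
b = 5/2 (b = -(2 - 1)*(-5)/2 = -(-5)/2 = -1/2*(-5) = 5/2 ≈ 2.5000)
(19*b)*g(5, 1) = (19*(5/2))*(18 + 5) = (95/2)*23 = 2185/2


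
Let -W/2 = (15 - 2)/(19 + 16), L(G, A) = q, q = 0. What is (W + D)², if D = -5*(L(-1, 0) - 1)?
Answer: 22201/1225 ≈ 18.123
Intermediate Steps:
L(G, A) = 0
W = -26/35 (W = -2*(15 - 2)/(19 + 16) = -26/35 ≈ -0.74286)
D = 5 (D = -5*(0 - 1) = -5*(-1) = 5)
(W + D)² = (-26/35 + 5)² = (149/35)² = 22201/1225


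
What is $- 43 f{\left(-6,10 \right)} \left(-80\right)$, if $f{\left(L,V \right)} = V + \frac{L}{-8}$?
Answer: $36980$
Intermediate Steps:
$f{\left(L,V \right)} = V - \frac{L}{8}$ ($f{\left(L,V \right)} = V + L \left(- \frac{1}{8}\right) = V - \frac{L}{8}$)
$- 43 f{\left(-6,10 \right)} \left(-80\right) = - 43 \left(10 - - \frac{3}{4}\right) \left(-80\right) = - 43 \left(10 + \frac{3}{4}\right) \left(-80\right) = \left(-43\right) \frac{43}{4} \left(-80\right) = \left(- \frac{1849}{4}\right) \left(-80\right) = 36980$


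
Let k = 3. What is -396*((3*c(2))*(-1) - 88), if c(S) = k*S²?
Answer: 49104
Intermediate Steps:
c(S) = 3*S²
-396*((3*c(2))*(-1) - 88) = -396*((3*(3*2²))*(-1) - 88) = -396*((3*(3*4))*(-1) - 88) = -396*((3*12)*(-1) - 88) = -396*(36*(-1) - 88) = -396*(-36 - 88) = -396*(-124) = 49104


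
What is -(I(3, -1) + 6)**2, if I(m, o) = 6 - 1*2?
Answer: -100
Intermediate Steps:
I(m, o) = 4 (I(m, o) = 6 - 2 = 4)
-(I(3, -1) + 6)**2 = -(4 + 6)**2 = -1*10**2 = -1*100 = -100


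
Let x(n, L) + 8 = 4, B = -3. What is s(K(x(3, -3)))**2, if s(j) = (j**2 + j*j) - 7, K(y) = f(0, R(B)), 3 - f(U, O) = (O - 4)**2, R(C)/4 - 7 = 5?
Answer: 55845295566841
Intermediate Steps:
x(n, L) = -4 (x(n, L) = -8 + 4 = -4)
R(C) = 48 (R(C) = 28 + 4*5 = 28 + 20 = 48)
f(U, O) = 3 - (-4 + O)**2 (f(U, O) = 3 - (O - 4)**2 = 3 - (-4 + O)**2)
K(y) = -1933 (K(y) = 3 - (-4 + 48)**2 = 3 - 1*44**2 = 3 - 1*1936 = 3 - 1936 = -1933)
s(j) = -7 + 2*j**2 (s(j) = (j**2 + j**2) - 7 = 2*j**2 - 7 = -7 + 2*j**2)
s(K(x(3, -3)))**2 = (-7 + 2*(-1933)**2)**2 = (-7 + 2*3736489)**2 = (-7 + 7472978)**2 = 7472971**2 = 55845295566841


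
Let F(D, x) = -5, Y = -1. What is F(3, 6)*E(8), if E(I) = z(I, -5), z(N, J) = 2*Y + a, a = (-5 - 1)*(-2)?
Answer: -50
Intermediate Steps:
a = 12 (a = -6*(-2) = 12)
z(N, J) = 10 (z(N, J) = 2*(-1) + 12 = -2 + 12 = 10)
E(I) = 10
F(3, 6)*E(8) = -5*10 = -50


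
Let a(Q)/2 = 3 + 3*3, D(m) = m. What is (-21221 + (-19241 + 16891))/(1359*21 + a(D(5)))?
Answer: -7857/9521 ≈ -0.82523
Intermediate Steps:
a(Q) = 24 (a(Q) = 2*(3 + 3*3) = 2*(3 + 9) = 2*12 = 24)
(-21221 + (-19241 + 16891))/(1359*21 + a(D(5))) = (-21221 + (-19241 + 16891))/(1359*21 + 24) = (-21221 - 2350)/(28539 + 24) = -23571/28563 = -23571*1/28563 = -7857/9521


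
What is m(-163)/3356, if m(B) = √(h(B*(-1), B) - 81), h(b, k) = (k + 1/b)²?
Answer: 9*√8687735/547028 ≈ 0.048494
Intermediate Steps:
m(B) = √(-81 + (1 - B²)²/B²) (m(B) = √((1 + (B*(-1))*B)²/(B*(-1))² - 81) = √((1 + (-B)*B)²/(-B)² - 81) = √((1 - B²)²/B² - 81) = √(-81 + (1 - B²)²/B²))
m(-163)/3356 = √(-83 + (-163)⁻² + (-163)²)/3356 = √(-83 + 1/26569 + 26569)*(1/3356) = √(703706535/26569)*(1/3356) = (9*√8687735/163)*(1/3356) = 9*√8687735/547028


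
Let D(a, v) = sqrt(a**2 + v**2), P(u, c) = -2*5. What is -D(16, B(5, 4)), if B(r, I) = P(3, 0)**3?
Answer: -8*sqrt(15629) ≈ -1000.1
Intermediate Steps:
P(u, c) = -10
B(r, I) = -1000 (B(r, I) = (-10)**3 = -1000)
-D(16, B(5, 4)) = -sqrt(16**2 + (-1000)**2) = -sqrt(256 + 1000000) = -sqrt(1000256) = -8*sqrt(15629)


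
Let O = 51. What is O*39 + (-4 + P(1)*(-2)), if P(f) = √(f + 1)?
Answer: 1985 - 2*√2 ≈ 1982.2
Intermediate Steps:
P(f) = √(1 + f)
O*39 + (-4 + P(1)*(-2)) = 51*39 + (-4 + √(1 + 1)*(-2)) = 1989 + (-4 + √2*(-2)) = 1989 + (-4 - 2*√2) = 1985 - 2*√2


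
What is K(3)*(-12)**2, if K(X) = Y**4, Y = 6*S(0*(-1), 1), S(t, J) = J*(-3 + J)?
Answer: 2985984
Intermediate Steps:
Y = -12 (Y = 6*(1*(-3 + 1)) = 6*(1*(-2)) = 6*(-2) = -12)
K(X) = 20736 (K(X) = (-12)**4 = 20736)
K(3)*(-12)**2 = 20736*(-12)**2 = 20736*144 = 2985984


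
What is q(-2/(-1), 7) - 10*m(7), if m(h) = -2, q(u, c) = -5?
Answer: 15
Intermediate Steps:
q(-2/(-1), 7) - 10*m(7) = -5 - 10*(-2) = -5 + 20 = 15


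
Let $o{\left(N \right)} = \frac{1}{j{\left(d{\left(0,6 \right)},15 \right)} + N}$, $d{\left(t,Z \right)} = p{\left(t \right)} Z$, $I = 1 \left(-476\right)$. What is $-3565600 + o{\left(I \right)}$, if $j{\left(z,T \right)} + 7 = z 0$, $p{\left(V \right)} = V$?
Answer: $- \frac{1722184801}{483} \approx -3.5656 \cdot 10^{6}$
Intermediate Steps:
$I = -476$
$d{\left(t,Z \right)} = Z t$ ($d{\left(t,Z \right)} = t Z = Z t$)
$j{\left(z,T \right)} = -7$ ($j{\left(z,T \right)} = -7 + z 0 = -7 + 0 = -7$)
$o{\left(N \right)} = \frac{1}{-7 + N}$
$-3565600 + o{\left(I \right)} = -3565600 + \frac{1}{-7 - 476} = -3565600 + \frac{1}{-483} = -3565600 - \frac{1}{483} = - \frac{1722184801}{483}$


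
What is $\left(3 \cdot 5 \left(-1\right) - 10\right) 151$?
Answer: $-3775$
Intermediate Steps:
$\left(3 \cdot 5 \left(-1\right) - 10\right) 151 = \left(15 \left(-1\right) - 10\right) 151 = \left(-15 - 10\right) 151 = \left(-25\right) 151 = -3775$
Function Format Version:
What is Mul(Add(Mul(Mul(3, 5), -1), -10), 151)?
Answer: -3775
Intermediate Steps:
Mul(Add(Mul(Mul(3, 5), -1), -10), 151) = Mul(Add(Mul(15, -1), -10), 151) = Mul(Add(-15, -10), 151) = Mul(-25, 151) = -3775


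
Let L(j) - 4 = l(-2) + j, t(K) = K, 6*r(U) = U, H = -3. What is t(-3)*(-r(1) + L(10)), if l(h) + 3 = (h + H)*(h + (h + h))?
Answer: -245/2 ≈ -122.50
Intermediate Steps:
r(U) = U/6
l(h) = -3 + 3*h*(-3 + h) (l(h) = -3 + (h - 3)*(h + (h + h)) = -3 + (-3 + h)*(h + 2*h) = -3 + (-3 + h)*(3*h) = -3 + 3*h*(-3 + h))
L(j) = 31 + j (L(j) = 4 + ((-3 - 9*(-2) + 3*(-2)**2) + j) = 4 + ((-3 + 18 + 3*4) + j) = 4 + ((-3 + 18 + 12) + j) = 4 + (27 + j) = 31 + j)
t(-3)*(-r(1) + L(10)) = -3*(-1/6 + (31 + 10)) = -3*(-1*1/6 + 41) = -3*(-1/6 + 41) = -3*245/6 = -245/2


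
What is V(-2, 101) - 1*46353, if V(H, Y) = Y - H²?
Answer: -46256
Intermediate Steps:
V(-2, 101) - 1*46353 = (101 - 1*(-2)²) - 1*46353 = (101 - 1*4) - 46353 = (101 - 4) - 46353 = 97 - 46353 = -46256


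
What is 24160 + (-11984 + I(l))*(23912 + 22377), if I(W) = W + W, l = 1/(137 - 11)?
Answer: -34946256319/63 ≈ -5.5470e+8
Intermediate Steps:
l = 1/126 ≈ 0.0079365
I(W) = 2*W
24160 + (-11984 + I(l))*(23912 + 22377) = 24160 + (-11984 + 2*(1/126))*(23912 + 22377) = 24160 + (-11984 + 1/63)*46289 = 24160 - 754991/63*46289 = 24160 - 34947778399/63 = -34946256319/63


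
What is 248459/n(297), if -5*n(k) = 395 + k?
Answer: -1242295/692 ≈ -1795.2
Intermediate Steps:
n(k) = -79 - k/5 (n(k) = -(395 + k)/5 = -79 - k/5)
248459/n(297) = 248459/(-79 - 1/5*297) = 248459/(-79 - 297/5) = 248459/(-692/5) = 248459*(-5/692) = -1242295/692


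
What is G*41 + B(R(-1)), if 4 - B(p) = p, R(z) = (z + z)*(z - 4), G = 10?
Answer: 404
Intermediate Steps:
R(z) = 2*z*(-4 + z) (R(z) = (2*z)*(-4 + z) = 2*z*(-4 + z))
B(p) = 4 - p
G*41 + B(R(-1)) = 10*41 + (4 - 2*(-1)*(-4 - 1)) = 410 + (4 - 2*(-1)*(-5)) = 410 + (4 - 1*10) = 410 + (4 - 10) = 410 - 6 = 404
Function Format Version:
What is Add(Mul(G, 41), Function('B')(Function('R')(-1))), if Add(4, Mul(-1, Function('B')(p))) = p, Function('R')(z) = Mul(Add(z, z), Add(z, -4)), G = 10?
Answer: 404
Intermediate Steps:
Function('R')(z) = Mul(2, z, Add(-4, z)) (Function('R')(z) = Mul(Mul(2, z), Add(-4, z)) = Mul(2, z, Add(-4, z)))
Function('B')(p) = Add(4, Mul(-1, p))
Add(Mul(G, 41), Function('B')(Function('R')(-1))) = Add(Mul(10, 41), Add(4, Mul(-1, Mul(2, -1, Add(-4, -1))))) = Add(410, Add(4, Mul(-1, Mul(2, -1, -5)))) = Add(410, Add(4, Mul(-1, 10))) = Add(410, Add(4, -10)) = Add(410, -6) = 404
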